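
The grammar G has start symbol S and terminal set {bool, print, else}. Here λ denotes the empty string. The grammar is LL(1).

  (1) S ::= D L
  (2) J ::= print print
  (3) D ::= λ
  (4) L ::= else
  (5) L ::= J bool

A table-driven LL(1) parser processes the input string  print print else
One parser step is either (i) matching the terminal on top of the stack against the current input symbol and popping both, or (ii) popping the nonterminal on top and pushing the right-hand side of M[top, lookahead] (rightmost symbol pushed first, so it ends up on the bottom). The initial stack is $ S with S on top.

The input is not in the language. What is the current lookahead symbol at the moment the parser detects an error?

else

     Stack               Input               Action
  1  $ S                 print print else $  expand S ::= D L
  2  $ L D               print print else $  expand D ::= λ
  3  $ L                 print print else $  expand L ::= J bool
  4  $ bool J            print print else $  expand J ::= print print
  5  $ bool print print  print print else $  match print
  6  $ bool print        print else $        match print
  7  $ bool              else $              error: top is terminal bool but lookahead is else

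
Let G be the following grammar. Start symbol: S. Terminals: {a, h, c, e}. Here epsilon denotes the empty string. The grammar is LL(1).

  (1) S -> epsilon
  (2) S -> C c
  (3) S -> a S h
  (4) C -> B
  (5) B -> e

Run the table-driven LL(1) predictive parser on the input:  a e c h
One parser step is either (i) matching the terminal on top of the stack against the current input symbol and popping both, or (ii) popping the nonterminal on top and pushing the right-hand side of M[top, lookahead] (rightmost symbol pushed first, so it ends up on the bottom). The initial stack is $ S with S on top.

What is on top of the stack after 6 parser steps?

     Stack    Input      Action
  1  $ S      a e c h $  expand S -> a S h
  2  $ h S a  a e c h $  match a
  3  $ h S    e c h $    expand S -> C c
  4  $ h c C  e c h $    expand C -> B
  5  $ h c B  e c h $    expand B -> e
  6  $ h c e  e c h $    match e
Stack after step 6: $ h c (top = c).

c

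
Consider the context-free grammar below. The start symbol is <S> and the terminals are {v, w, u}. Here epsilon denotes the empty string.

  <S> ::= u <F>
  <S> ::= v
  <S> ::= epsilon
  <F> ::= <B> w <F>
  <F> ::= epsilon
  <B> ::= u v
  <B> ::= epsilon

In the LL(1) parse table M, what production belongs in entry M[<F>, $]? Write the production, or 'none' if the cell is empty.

<F> ::= epsilon

FIRST(<S>): from <S>::=u <F> we get {u}; from <S>::=v we get {v}; from <S>::=epsilon we get {epsilon}. So FIRST(<S>) = {epsilon, u, v}.
FIRST(<B>): from <B>::=u v we get {u}; from <B>::=epsilon we get {epsilon}. So FIRST(<B>) = {epsilon, u}.
FIRST(<F>): from <F>::=<B> w <F> we get {u, w}; from <F>::=epsilon we get {epsilon}. So FIRST(<F>) = {epsilon, u, w}.
FOLLOW(<S>) includes $ since <S> is the start symbol.
FOLLOW(<S>): <S> appears on no right-hand side. Thus FOLLOW(<S>) = {$}.
FOLLOW(<F>): in <S>::=u <F>, the suffix after <F> is empty, so FOLLOW(<F>) ⊇ FOLLOW(<S>) = {$}; in <F>::=<B> w <F>, the suffix after <F> is empty (adds nothing new). Thus FOLLOW(<F>) = {$}.
For <F> ::= <B> w <F>: FIRST(<B> w <F>) = {u, w}, so it goes in M[<F>, t] for t ∈ {u, w}.
For <F> ::= epsilon: FIRST(epsilon) = {epsilon}, so it goes in M[<F>, t] for t ∈ {}; since epsilon ∈ FIRST, also for every t ∈ FOLLOW(<F>) = {$}.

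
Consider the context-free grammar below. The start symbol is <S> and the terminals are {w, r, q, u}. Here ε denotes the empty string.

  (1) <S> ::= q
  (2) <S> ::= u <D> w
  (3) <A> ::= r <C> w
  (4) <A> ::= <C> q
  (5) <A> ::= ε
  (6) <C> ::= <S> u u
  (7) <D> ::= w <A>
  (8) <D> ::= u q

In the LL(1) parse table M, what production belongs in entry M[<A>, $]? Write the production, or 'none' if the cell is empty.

FIRST(<S>) = {q, u}
FIRST(<D>) = {u, w}
FIRST(<C>) = {q, u}  (via <S> u u)
FIRST(<A>) = {ε, q, r, u}  (via <C> q)
FOLLOW(<S>) includes $ since <S> is the start symbol.
FOLLOW(<D>): in <S>::=u <D> w, <D> is followed by w with FIRST {w}. Thus FOLLOW(<D>) = {w}.
FOLLOW(<A>): in <D>::=w <A>, the suffix after <A> is empty, so FOLLOW(<A>) ⊇ FOLLOW(<D>) = {w}. Thus FOLLOW(<A>) = {w}.
For <A> ::= r <C> w: FIRST(r <C> w) = {r}, so it goes in M[<A>, t] for t ∈ {r}.
For <A> ::= <C> q: FIRST(<C> q) = {q, u}, so it goes in M[<A>, t] for t ∈ {q, u}.
For <A> ::= ε: FIRST(ε) = {ε}, so it goes in M[<A>, t] for t ∈ {}; since ε ∈ FIRST, also for every t ∈ FOLLOW(<A>) = {w}.
None of these place a production in M[<A>, $].

none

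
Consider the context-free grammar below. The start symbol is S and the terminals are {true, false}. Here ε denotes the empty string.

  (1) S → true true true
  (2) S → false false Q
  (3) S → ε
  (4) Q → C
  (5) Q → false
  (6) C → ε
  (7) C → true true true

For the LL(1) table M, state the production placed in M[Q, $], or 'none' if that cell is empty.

FIRST(S): from S→true true true we get {true}; from S→false false Q we get {false}; from S→ε we get {ε}. So FIRST(S) = {ε, false, true}.
FIRST(C): from C→ε we get {ε}; from C→true true true we get {true}. So FIRST(C) = {ε, true}.
FIRST(Q): from Q→C we get {ε, true}; from Q→false we get {false}. So FIRST(Q) = {ε, false, true}.
FOLLOW(S) includes $ since S is the start symbol.
FOLLOW(S): S appears on no right-hand side. Thus FOLLOW(S) = {$}.
FOLLOW(Q): in S→false false Q, the suffix after Q is empty, so FOLLOW(Q) ⊇ FOLLOW(S) = {$}. Thus FOLLOW(Q) = {$}.
For Q → C: FIRST(C) = {ε, true}, so it goes in M[Q, t] for t ∈ {true}; since ε ∈ FIRST, also for every t ∈ FOLLOW(Q) = {$}.
For Q → false: FIRST(false) = {false}, so it goes in M[Q, t] for t ∈ {false}.

Q → C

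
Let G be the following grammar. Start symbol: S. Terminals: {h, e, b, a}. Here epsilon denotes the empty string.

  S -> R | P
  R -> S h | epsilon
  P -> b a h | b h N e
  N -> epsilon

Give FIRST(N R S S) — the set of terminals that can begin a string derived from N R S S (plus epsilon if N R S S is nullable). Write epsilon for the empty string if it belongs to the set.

{epsilon, b, h}

FIRST(P): from P->b a h we get {b}; from P->b h N e we get {b}. So FIRST(P) = {b}.
FIRST(N): from N->epsilon we get {epsilon}. So FIRST(N) = {epsilon}.
FIRST(S): from S->R we get {epsilon, b, h}; from S->P we get {b}. So FIRST(S) = {epsilon, b, h}.
FIRST(R): from R->S h we get {b, h}; from R->epsilon we get {epsilon}. So FIRST(R) = {epsilon, b, h}.
FIRST(N R S S): take FIRST of each symbol in turn, carrying on past any symbol whose FIRST contains epsilon; result {epsilon, b, h}.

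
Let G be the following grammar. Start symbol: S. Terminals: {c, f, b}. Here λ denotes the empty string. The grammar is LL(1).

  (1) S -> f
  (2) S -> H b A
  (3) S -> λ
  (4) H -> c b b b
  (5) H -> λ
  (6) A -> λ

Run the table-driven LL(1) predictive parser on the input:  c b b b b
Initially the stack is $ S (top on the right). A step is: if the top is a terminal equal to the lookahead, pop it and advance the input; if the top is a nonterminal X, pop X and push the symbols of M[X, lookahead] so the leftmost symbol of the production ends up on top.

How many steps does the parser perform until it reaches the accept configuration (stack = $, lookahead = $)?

8

     Stack          Input        Action
  1  $ S            c b b b b $  expand S -> H b A
  2  $ A b H        c b b b b $  expand H -> c b b b
  3  $ A b b b b c  c b b b b $  match c
  4  $ A b b b b    b b b b $    match b
  5  $ A b b b      b b b $      match b
  6  $ A b b        b b $        match b
  7  $ A b          b $          match b
  8  $ A            $            expand A -> λ
Accept reached after 8 steps.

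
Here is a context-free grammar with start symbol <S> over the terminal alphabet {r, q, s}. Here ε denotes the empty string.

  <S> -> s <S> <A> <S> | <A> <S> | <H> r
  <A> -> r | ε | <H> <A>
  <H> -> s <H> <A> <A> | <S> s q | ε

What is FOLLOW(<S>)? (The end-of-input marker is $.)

{$, r, s}

FIRST(<S>) = {r, s}  (via <A> <S>, <H> r)
FIRST(<H>) = {ε, r, s}  (via <S> s q)
FIRST(<A>) = {ε, r, s}  (via <H> <A>)
FOLLOW(<S>) includes $ since <S> is the start symbol.
FOLLOW(<S>): in <S>->s <S> <A> <S> (occurrence 1), <S> is followed by <A> <S> with FIRST {r, s}; in <S>->s <S> <A> <S> (occurrence 2), the suffix after <S> is empty (adds nothing new); in <S>-><A> <S>, the suffix after <S> is empty (adds nothing new); in <H>-><S> s q, <S> is followed by s q with FIRST {s}. Thus FOLLOW(<S>) = {$, r, s}.
FOLLOW(<A>): in <S>->s <S> <A> <S>, <A> is followed by <S> with FIRST {r, s}; in <S>-><A> <S>, <A> is followed by <S> with FIRST {r, s}; in <A>-><H> <A>, the suffix after <A> is empty (adds nothing new); in <H>->s <H> <A> <A> (occurrence 1), <A> is followed by <A> with FIRST {ε, r, s}; in <H>->s <H> <A> <A> (occurrence 1), the suffix after <A> is nullable, so FOLLOW(<A>) ⊇ FOLLOW(<H>) = {r, s}; in <H>->s <H> <A> <A> (occurrence 2), the suffix after <A> is empty, so FOLLOW(<A>) ⊇ FOLLOW(<H>) = {r, s}. Thus FOLLOW(<A>) = {r, s}.
FOLLOW(<H>): in <S>-><H> r, <H> is followed by r with FIRST {r}; in <A>-><H> <A>, <H> is followed by <A> with FIRST {ε, r, s}; in <A>-><H> <A>, the suffix after <H> is nullable, so FOLLOW(<H>) ⊇ FOLLOW(<A>) = {r, s}; in <H>->s <H> <A> <A>, <H> is followed by <A> <A> with FIRST {ε, r, s}; in <H>->s <H> <A> <A>, the suffix after <H> is nullable (adds nothing new). Thus FOLLOW(<H>) = {r, s}.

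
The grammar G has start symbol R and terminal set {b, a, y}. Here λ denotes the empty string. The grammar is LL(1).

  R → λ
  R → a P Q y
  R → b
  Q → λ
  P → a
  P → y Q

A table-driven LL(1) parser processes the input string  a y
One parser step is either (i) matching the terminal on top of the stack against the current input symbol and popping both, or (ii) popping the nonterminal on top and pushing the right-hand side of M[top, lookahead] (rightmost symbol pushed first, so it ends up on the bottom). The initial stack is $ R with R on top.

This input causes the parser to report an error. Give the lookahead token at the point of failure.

$

     Stack      Input  Action
  1  $ R        a y $  expand R → a P Q y
  2  $ y Q P a  a y $  match a
  3  $ y Q P    y $    expand P → y Q
  4  $ y Q Q y  y $    match y
  5  $ y Q Q    $      error: M[Q, $] is empty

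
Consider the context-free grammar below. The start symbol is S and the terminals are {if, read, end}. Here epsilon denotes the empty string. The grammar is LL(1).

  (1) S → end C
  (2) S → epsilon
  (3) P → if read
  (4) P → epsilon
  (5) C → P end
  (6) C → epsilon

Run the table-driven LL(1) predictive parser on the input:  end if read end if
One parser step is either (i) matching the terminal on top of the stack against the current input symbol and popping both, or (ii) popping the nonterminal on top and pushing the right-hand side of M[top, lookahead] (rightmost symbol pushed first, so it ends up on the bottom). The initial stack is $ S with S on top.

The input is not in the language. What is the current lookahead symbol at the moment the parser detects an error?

if

     Stack          Input                 Action
  1  $ S            end if read end if $  expand S → end C
  2  $ C end        end if read end if $  match end
  3  $ C            if read end if $      expand C → P end
  4  $ end P        if read end if $      expand P → if read
  5  $ end read if  if read end if $      match if
  6  $ end read     read end if $         match read
  7  $ end          end if $              match end
  8  $              if $                  error: stack empty but input remains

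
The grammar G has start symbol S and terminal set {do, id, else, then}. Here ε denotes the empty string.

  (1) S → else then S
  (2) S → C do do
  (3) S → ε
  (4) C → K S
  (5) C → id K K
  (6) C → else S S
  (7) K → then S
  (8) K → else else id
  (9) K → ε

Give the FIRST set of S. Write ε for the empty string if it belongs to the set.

{ε, do, else, id, then}

FIRST(K) = {ε, else, then}
FIRST(S) = {ε, do, else, id, then}  (via C do do)
FIRST(C) = {ε, do, else, id, then}  (via K S)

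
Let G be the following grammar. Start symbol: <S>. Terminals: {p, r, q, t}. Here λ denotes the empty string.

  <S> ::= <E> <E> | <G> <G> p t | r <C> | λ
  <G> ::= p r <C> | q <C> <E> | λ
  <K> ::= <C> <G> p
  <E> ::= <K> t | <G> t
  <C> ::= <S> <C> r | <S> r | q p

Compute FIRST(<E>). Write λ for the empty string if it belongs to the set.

FIRST(<G>) = {λ, p, q}
FIRST(<S>) = {λ, p, q, r, t}  (via <E> <E>, <G> <G> p t)
FIRST(<C>) = {p, q, r, t}  (via <S> <C> r, <S> r)
FIRST(<K>) = {p, q, r, t}  (via <C> <G> p)
FIRST(<E>) = {p, q, r, t}  (via <K> t, <G> t)

{p, q, r, t}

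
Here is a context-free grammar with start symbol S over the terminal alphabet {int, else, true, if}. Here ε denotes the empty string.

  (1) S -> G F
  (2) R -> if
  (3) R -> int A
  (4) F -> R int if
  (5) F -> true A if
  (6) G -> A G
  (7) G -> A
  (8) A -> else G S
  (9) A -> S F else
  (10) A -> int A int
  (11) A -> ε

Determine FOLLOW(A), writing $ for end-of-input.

{else, if, int, true}

FIRST(R) = {if, int}
FIRST(F) = {if, int, true}  (via R int if)
FIRST(S) = {else, if, int, true}  (via G F)
FIRST(A) = {ε, else, if, int, true}  (via S F else)
FIRST(G) = {ε, else, if, int, true}  (via A G, A)
FOLLOW(S) includes $ since S is the start symbol.
FOLLOW(R): in F->R int if, R is followed by int if with FIRST {int}. Thus FOLLOW(R) = {int}.
FOLLOW(G): in S->G F, G is followed by F with FIRST {if, int, true}; in G->A G, the suffix after G is empty (adds nothing new); in A->else G S, G is followed by S with FIRST {else, if, int, true}. Thus FOLLOW(G) = {else, if, int, true}.
FOLLOW(A): in R->int A, the suffix after A is empty, so FOLLOW(A) ⊇ FOLLOW(R) = {int}; in F->true A if, A is followed by if with FIRST {if}; in G->A G, A is followed by G with FIRST {ε, else, if, int, true}; in G->A G, the suffix after A is nullable, so FOLLOW(A) ⊇ FOLLOW(G) = {else, if, int, true}; in G->A, the suffix after A is empty, so FOLLOW(A) ⊇ FOLLOW(G) = {else, if, int, true}; in A->int A int, A is followed by int with FIRST {int}. Thus FOLLOW(A) = {else, if, int, true}.
FOLLOW(S): in A->else G S, the suffix after S is empty, so FOLLOW(S) ⊇ FOLLOW(A) = {else, if, int, true}; in A->S F else, S is followed by F else with FIRST {if, int, true}. Thus FOLLOW(S) = {$, else, if, int, true}.
FOLLOW(F): in S->G F, the suffix after F is empty, so FOLLOW(F) ⊇ FOLLOW(S) = {$, else, if, int, true}; in A->S F else, F is followed by else with FIRST {else}. Thus FOLLOW(F) = {$, else, if, int, true}.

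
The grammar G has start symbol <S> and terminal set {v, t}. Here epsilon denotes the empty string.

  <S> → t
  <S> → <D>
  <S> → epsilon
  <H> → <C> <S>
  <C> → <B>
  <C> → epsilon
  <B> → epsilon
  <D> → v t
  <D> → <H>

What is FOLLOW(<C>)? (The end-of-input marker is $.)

{$, t, v}

FIRST(<B>): from <B>→epsilon we get {epsilon}. So FIRST(<B>) = {epsilon}.
FIRST(<C>): from <C>→<B> we get {epsilon}; from <C>→epsilon we get {epsilon}. So FIRST(<C>) = {epsilon}.
FIRST(<S>): from <S>→t we get {t}; from <S>→<D> we get {epsilon, t, v}; from <S>→epsilon we get {epsilon}. So FIRST(<S>) = {epsilon, t, v}.
FIRST(<H>): from <H>→<C> <S> we get {epsilon, t, v}. So FIRST(<H>) = {epsilon, t, v}.
FIRST(<D>): from <D>→v t we get {v}; from <D>→<H> we get {epsilon, t, v}. So FIRST(<D>) = {epsilon, t, v}.
FOLLOW(<S>) includes $ since <S> is the start symbol.
FOLLOW(<S>): in <H>→<C> <S>, the suffix after <S> is empty, so FOLLOW(<S>) ⊇ FOLLOW(<H>) = {$}. Thus FOLLOW(<S>) = {$}.
FOLLOW(<D>): in <S>→<D>, the suffix after <D> is empty, so FOLLOW(<D>) ⊇ FOLLOW(<S>) = {$}. Thus FOLLOW(<D>) = {$}.
FOLLOW(<H>): in <D>→<H>, the suffix after <H> is empty, so FOLLOW(<H>) ⊇ FOLLOW(<D>) = {$}. Thus FOLLOW(<H>) = {$}.
FOLLOW(<C>): in <H>→<C> <S>, <C> is followed by <S> with FIRST {epsilon, t, v}; in <H>→<C> <S>, the suffix after <C> is nullable, so FOLLOW(<C>) ⊇ FOLLOW(<H>) = {$}. Thus FOLLOW(<C>) = {$, t, v}.
FOLLOW(<B>): in <C>→<B>, the suffix after <B> is empty, so FOLLOW(<B>) ⊇ FOLLOW(<C>) = {$, t, v}. Thus FOLLOW(<B>) = {$, t, v}.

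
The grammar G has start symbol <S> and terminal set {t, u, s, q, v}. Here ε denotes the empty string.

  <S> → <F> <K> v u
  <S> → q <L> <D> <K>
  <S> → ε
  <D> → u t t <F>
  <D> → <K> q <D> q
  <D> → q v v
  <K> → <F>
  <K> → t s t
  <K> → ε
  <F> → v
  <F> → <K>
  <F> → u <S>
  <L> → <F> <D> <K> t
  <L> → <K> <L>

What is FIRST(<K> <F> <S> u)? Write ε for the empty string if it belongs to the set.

{q, t, u, v}

FIRST(<S>) = {ε, q, t, u, v}  (via <F> <K> v u)
FIRST(<D>) = {q, t, u, v}  (via <K> q <D> q)
FIRST(<K>) = {ε, t, u, v}  (via <F>)
FIRST(<F>) = {ε, t, u, v}  (via <K>)
FIRST(<L>) = {q, t, u, v}  (via <F> <D> <K> t, <K> <L>)
FIRST(<K> <F> <S> u): take FIRST of each symbol in turn, carrying on past any symbol whose FIRST contains ε; result {q, t, u, v}.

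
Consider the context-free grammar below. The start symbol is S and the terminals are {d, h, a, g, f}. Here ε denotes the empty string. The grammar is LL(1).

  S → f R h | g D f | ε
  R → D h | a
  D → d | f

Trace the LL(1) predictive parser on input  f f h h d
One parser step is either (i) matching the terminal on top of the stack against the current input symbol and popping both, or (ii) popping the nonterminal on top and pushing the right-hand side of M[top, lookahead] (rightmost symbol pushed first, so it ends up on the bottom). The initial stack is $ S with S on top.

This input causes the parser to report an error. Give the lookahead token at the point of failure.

d

step 1: stack=$ S  input=f f h h d $  — expand S → f R h
step 2: stack=$ h R f  input=f f h h d $  — match f
step 3: stack=$ h R  input=f h h d $  — expand R → D h
step 4: stack=$ h h D  input=f h h d $  — expand D → f
step 5: stack=$ h h f  input=f h h d $  — match f
step 6: stack=$ h h  input=h h d $  — match h
step 7: stack=$ h  input=h d $  — match h
step 8: stack=$  input=d $  — error: stack empty but input remains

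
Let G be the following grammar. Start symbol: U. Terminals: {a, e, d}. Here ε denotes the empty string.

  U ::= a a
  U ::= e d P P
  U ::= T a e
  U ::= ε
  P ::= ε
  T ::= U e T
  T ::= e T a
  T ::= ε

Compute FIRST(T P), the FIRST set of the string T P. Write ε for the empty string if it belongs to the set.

{ε, a, e}

FIRST(P) = {ε}
FIRST(U) = {ε, a, e}  (via T a e)
FIRST(T) = {ε, a, e}  (via U e T)
FIRST(T P): take FIRST of each symbol in turn, carrying on past any symbol whose FIRST contains ε; result {ε, a, e}.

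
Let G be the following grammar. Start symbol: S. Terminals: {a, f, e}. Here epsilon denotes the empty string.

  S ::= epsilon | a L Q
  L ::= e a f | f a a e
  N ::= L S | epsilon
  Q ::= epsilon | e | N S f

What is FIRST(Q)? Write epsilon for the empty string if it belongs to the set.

FIRST(S): from S::=epsilon we get {epsilon}; from S::=a L Q we get {a}. So FIRST(S) = {epsilon, a}.
FIRST(L): from L::=e a f we get {e}; from L::=f a a e we get {f}. So FIRST(L) = {e, f}.
FIRST(N): from N::=L S we get {e, f}; from N::=epsilon we get {epsilon}. So FIRST(N) = {epsilon, e, f}.
FIRST(Q): from Q::=epsilon we get {epsilon}; from Q::=e we get {e}; from Q::=N S f we get {a, e, f}. So FIRST(Q) = {epsilon, a, e, f}.

{epsilon, a, e, f}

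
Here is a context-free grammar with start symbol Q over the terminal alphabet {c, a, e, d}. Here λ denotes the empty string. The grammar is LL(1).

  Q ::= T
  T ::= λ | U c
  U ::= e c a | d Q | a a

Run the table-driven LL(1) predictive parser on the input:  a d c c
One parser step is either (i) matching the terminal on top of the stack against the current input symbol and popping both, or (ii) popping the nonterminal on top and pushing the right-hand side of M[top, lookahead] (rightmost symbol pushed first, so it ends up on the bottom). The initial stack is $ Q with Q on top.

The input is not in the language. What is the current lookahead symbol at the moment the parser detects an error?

     Stack    Input      Action
  1  $ Q      a d c c $  expand Q ::= T
  2  $ T      a d c c $  expand T ::= U c
  3  $ c U    a d c c $  expand U ::= a a
  4  $ c a a  a d c c $  match a
  5  $ c a    d c c $    error: top is terminal a but lookahead is d

d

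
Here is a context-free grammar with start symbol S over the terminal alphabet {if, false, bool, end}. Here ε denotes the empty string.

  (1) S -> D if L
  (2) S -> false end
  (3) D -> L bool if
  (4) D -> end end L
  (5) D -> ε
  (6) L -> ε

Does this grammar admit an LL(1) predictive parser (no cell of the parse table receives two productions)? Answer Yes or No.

FIRST(S) = {bool, end, false, if}
FIRST(D) = {ε, bool, end}
FIRST(L) = {ε}
FOLLOW(S) = {$}
FOLLOW(D) = {if}
FOLLOW(L) = {$, bool, if}
Each cell of M receives at most one production.

Yes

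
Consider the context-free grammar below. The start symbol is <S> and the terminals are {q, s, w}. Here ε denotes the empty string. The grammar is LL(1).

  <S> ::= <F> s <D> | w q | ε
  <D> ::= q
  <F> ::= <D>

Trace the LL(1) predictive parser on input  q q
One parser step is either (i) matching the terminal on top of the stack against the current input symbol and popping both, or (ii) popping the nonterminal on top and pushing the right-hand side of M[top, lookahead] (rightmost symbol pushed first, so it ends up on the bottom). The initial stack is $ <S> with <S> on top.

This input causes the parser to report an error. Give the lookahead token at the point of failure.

q

step 1: stack=$ <S>  input=q q $  — expand <S> ::= <F> s <D>
step 2: stack=$ <D> s <F>  input=q q $  — expand <F> ::= <D>
step 3: stack=$ <D> s <D>  input=q q $  — expand <D> ::= q
step 4: stack=$ <D> s q  input=q q $  — match q
step 5: stack=$ <D> s  input=q $  — error: top is terminal s but lookahead is q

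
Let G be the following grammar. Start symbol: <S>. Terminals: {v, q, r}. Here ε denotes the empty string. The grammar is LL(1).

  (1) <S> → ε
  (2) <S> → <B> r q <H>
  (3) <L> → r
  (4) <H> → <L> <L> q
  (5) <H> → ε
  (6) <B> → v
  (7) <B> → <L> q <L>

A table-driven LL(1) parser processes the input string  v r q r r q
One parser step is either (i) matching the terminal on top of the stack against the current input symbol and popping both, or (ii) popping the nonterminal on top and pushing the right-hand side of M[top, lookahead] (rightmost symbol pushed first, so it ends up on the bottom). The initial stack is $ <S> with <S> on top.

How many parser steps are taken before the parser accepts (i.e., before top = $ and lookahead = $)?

      Stack          Input          Action
   1  $ <S>          v r q r r q $  expand <S> → <B> r q <H>
   2  $ <H> q r <B>  v r q r r q $  expand <B> → v
   3  $ <H> q r v    v r q r r q $  match v
   4  $ <H> q r      r q r r q $    match r
   5  $ <H> q        q r r q $      match q
   6  $ <H>          r r q $        expand <H> → <L> <L> q
   7  $ q <L> <L>    r r q $        expand <L> → r
   8  $ q <L> r      r r q $        match r
   9  $ q <L>        r q $          expand <L> → r
  10  $ q r          r q $          match r
  11  $ q            q $            match q
Accept reached after 11 steps.

11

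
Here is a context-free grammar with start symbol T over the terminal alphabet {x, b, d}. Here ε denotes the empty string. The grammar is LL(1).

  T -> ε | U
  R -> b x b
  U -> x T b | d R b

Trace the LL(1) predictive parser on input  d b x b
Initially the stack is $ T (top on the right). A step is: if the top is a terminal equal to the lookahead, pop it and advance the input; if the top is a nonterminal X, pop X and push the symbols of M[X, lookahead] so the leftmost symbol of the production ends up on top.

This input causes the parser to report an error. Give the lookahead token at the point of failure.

$

     Stack      Input      Action
  1  $ T        d b x b $  expand T -> U
  2  $ U        d b x b $  expand U -> d R b
  3  $ b R d    d b x b $  match d
  4  $ b R      b x b $    expand R -> b x b
  5  $ b b x b  b x b $    match b
  6  $ b b x    x b $      match x
  7  $ b b      b $        match b
  8  $ b        $          error: top is terminal b but lookahead is $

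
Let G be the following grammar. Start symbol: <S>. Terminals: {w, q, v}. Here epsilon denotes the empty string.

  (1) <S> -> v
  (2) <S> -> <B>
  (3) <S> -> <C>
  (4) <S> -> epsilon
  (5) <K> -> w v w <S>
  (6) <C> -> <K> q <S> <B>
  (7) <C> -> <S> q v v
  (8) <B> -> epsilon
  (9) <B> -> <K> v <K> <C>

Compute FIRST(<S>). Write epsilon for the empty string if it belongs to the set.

{epsilon, q, v, w}

FIRST(<K>): from <K>->w v w <S> we get {w}. So FIRST(<K>) = {w}.
FIRST(<B>): from <B>->epsilon we get {epsilon}; from <B>-><K> v <K> <C> we get {w}. So FIRST(<B>) = {epsilon, w}.
FIRST(<S>): from <S>->v we get {v}; from <S>-><B> we get {epsilon, w}; from <S>-><C> we get {q, v, w}; from <S>->epsilon we get {epsilon}. So FIRST(<S>) = {epsilon, q, v, w}.
FIRST(<C>): from <C>-><K> q <S> <B> we get {w}; from <C>-><S> q v v we get {q, v, w}. So FIRST(<C>) = {q, v, w}.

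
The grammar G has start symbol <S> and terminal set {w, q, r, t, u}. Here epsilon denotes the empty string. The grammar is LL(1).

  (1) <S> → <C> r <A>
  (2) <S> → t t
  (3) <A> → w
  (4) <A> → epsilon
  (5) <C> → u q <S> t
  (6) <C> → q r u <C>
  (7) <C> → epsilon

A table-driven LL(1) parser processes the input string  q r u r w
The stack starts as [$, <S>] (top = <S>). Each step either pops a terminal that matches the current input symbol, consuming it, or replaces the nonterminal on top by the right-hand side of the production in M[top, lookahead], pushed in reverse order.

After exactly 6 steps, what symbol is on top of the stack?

step 1: stack=$ <S>  input=q r u r w $  — expand <S> → <C> r <A>
step 2: stack=$ <A> r <C>  input=q r u r w $  — expand <C> → q r u <C>
step 3: stack=$ <A> r <C> u r q  input=q r u r w $  — match q
step 4: stack=$ <A> r <C> u r  input=r u r w $  — match r
step 5: stack=$ <A> r <C> u  input=u r w $  — match u
step 6: stack=$ <A> r <C>  input=r w $  — expand <C> → epsilon
Stack after step 6: $ <A> r (top = r).

r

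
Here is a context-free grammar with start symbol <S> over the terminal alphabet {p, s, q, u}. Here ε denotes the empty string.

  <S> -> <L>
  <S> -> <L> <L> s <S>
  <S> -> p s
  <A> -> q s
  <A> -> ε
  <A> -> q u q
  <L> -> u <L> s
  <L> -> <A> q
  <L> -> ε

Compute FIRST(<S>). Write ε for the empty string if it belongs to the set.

FIRST(<A>): from <A>->q s we get {q}; from <A>->ε we get {ε}; from <A>->q u q we get {q}. So FIRST(<A>) = {ε, q}.
FIRST(<L>): from <L>->u <L> s we get {u}; from <L>-><A> q we get {q}; from <L>->ε we get {ε}. So FIRST(<L>) = {ε, q, u}.
FIRST(<S>): from <S>-><L> we get {ε, q, u}; from <S>-><L> <L> s <S> we get {q, s, u}; from <S>->p s we get {p}. So FIRST(<S>) = {ε, p, q, s, u}.

{ε, p, q, s, u}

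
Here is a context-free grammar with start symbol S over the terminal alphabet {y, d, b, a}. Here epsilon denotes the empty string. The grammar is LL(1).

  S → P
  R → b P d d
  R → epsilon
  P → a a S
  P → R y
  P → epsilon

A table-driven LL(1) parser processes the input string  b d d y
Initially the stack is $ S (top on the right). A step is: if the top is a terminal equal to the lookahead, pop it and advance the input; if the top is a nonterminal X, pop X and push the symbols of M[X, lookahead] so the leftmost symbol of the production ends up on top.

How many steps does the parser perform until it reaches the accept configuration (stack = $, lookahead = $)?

step 1: stack=$ S  input=b d d y $  — expand S → P
step 2: stack=$ P  input=b d d y $  — expand P → R y
step 3: stack=$ y R  input=b d d y $  — expand R → b P d d
step 4: stack=$ y d d P b  input=b d d y $  — match b
step 5: stack=$ y d d P  input=d d y $  — expand P → epsilon
step 6: stack=$ y d d  input=d d y $  — match d
step 7: stack=$ y d  input=d y $  — match d
step 8: stack=$ y  input=y $  — match y
Accept reached after 8 steps.

8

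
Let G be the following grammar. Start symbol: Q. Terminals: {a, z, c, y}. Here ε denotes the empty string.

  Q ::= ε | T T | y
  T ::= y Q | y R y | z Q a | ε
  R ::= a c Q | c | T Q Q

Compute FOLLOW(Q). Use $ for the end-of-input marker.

FIRST(T): from T::=y Q we get {y}; from T::=y R y we get {y}; from T::=z Q a we get {z}; from T::=ε we get {ε}. So FIRST(T) = {ε, y, z}.
FIRST(Q): from Q::=ε we get {ε}; from Q::=T T we get {ε, y, z}; from Q::=y we get {y}. So FIRST(Q) = {ε, y, z}.
FIRST(R): from R::=a c Q we get {a}; from R::=c we get {c}; from R::=T Q Q we get {ε, y, z}. So FIRST(R) = {ε, a, c, y, z}.
FOLLOW(Q) includes $ since Q is the start symbol.
FOLLOW(R): in T::=y R y, R is followed by y with FIRST {y}. Thus FOLLOW(R) = {y}.
FOLLOW(Q): in T::=y Q, the suffix after Q is empty, so FOLLOW(Q) ⊇ FOLLOW(T) = {$, a, y, z}; in T::=z Q a, Q is followed by a with FIRST {a}; in R::=a c Q, the suffix after Q is empty, so FOLLOW(Q) ⊇ FOLLOW(R) = {y}; in R::=T Q Q (occurrence 1), Q is followed by Q with FIRST {ε, y, z}; in R::=T Q Q (occurrence 1), the suffix after Q is nullable, so FOLLOW(Q) ⊇ FOLLOW(R) = {y}; in R::=T Q Q (occurrence 2), the suffix after Q is empty, so FOLLOW(Q) ⊇ FOLLOW(R) = {y}. Thus FOLLOW(Q) = {$, a, y, z}.
FOLLOW(T): in Q::=T T (occurrence 1), T is followed by T with FIRST {ε, y, z}; in Q::=T T (occurrence 1), the suffix after T is nullable, so FOLLOW(T) ⊇ FOLLOW(Q) = {$, a, y, z}; in Q::=T T (occurrence 2), the suffix after T is empty, so FOLLOW(T) ⊇ FOLLOW(Q) = {$, a, y, z}; in R::=T Q Q, T is followed by Q Q with FIRST {ε, y, z}; in R::=T Q Q, the suffix after T is nullable, so FOLLOW(T) ⊇ FOLLOW(R) = {y}. Thus FOLLOW(T) = {$, a, y, z}.

{$, a, y, z}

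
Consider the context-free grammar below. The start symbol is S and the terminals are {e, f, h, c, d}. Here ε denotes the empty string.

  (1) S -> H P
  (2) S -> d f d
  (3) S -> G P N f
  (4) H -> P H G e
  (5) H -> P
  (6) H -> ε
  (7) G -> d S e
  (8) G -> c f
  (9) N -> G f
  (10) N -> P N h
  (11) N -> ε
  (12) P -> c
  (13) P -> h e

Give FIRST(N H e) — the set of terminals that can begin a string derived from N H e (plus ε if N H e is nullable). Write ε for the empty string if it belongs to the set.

FIRST(G): from G->d S e we get {d}; from G->c f we get {c}. So FIRST(G) = {c, d}.
FIRST(P): from P->c we get {c}; from P->h e we get {h}. So FIRST(P) = {c, h}.
FIRST(H): from H->P H G e we get {c, h}; from H->P we get {c, h}; from H->ε we get {ε}. So FIRST(H) = {ε, c, h}.
FIRST(N): from N->G f we get {c, d}; from N->P N h we get {c, h}; from N->ε we get {ε}. So FIRST(N) = {ε, c, d, h}.
FIRST(S): from S->H P we get {c, h}; from S->d f d we get {d}; from S->G P N f we get {c, d}. So FIRST(S) = {c, d, h}.
FIRST(N H e): take FIRST of each symbol in turn, carrying on past any symbol whose FIRST contains ε; result {c, d, e, h}.

{c, d, e, h}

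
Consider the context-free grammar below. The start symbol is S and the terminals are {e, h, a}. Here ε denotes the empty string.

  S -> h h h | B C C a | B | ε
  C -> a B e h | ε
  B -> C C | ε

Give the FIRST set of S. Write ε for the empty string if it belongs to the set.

FIRST(C) = {ε, a}
FIRST(B) = {ε, a}  (via C C)
FIRST(S) = {ε, a, h}  (via B C C a, B)

{ε, a, h}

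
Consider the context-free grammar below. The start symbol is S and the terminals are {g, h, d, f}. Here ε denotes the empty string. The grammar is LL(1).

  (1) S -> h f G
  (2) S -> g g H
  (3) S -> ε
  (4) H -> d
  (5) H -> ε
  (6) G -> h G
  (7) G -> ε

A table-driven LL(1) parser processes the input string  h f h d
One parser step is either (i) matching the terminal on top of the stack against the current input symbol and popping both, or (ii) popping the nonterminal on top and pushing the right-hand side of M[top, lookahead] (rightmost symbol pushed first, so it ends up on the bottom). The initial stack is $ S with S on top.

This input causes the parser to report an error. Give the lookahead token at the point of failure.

step 1: stack=$ S  input=h f h d $  — expand S -> h f G
step 2: stack=$ G f h  input=h f h d $  — match h
step 3: stack=$ G f  input=f h d $  — match f
step 4: stack=$ G  input=h d $  — expand G -> h G
step 5: stack=$ G h  input=h d $  — match h
step 6: stack=$ G  input=d $  — error: M[G, d] is empty

d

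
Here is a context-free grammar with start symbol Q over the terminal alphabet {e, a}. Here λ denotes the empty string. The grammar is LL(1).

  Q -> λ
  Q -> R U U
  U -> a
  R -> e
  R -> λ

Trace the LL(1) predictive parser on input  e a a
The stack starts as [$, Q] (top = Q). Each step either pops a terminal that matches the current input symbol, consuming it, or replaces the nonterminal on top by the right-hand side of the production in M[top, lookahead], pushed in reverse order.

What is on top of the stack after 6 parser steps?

     Stack    Input    Action
  1  $ Q      e a a $  expand Q -> R U U
  2  $ U U R  e a a $  expand R -> e
  3  $ U U e  e a a $  match e
  4  $ U U    a a $    expand U -> a
  5  $ U a    a a $    match a
  6  $ U      a $      expand U -> a
Stack after step 6: $ a (top = a).

a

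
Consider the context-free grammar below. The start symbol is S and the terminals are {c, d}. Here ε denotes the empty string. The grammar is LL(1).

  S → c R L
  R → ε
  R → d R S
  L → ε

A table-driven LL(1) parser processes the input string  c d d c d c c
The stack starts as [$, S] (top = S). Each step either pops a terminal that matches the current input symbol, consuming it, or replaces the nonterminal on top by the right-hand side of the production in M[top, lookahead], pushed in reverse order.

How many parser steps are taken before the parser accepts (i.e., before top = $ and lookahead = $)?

      Stack          Input            Action
   1  $ S            c d d c d c c $  expand S → c R L
   2  $ L R c        c d d c d c c $  match c
   3  $ L R          d d c d c c $    expand R → d R S
   4  $ L S R d      d d c d c c $    match d
   5  $ L S R        d c d c c $      expand R → d R S
   6  $ L S S R d    d c d c c $      match d
   7  $ L S S R      c d c c $        expand R → ε
   8  $ L S S        c d c c $        expand S → c R L
   9  $ L S L R c    c d c c $        match c
  10  $ L S L R      d c c $          expand R → d R S
  11  $ L S L S R d  d c c $          match d
  12  $ L S L S R    c c $            expand R → ε
  13  $ L S L S      c c $            expand S → c R L
  14  $ L S L L R c  c c $            match c
  15  $ L S L L R    c $              expand R → ε
  16  $ L S L L      c $              expand L → ε
  17  $ L S L        c $              expand L → ε
  18  $ L S          c $              expand S → c R L
  19  $ L L R c      c $              match c
  20  $ L L R        $                expand R → ε
  21  $ L L          $                expand L → ε
  22  $ L            $                expand L → ε
Accept reached after 22 steps.

22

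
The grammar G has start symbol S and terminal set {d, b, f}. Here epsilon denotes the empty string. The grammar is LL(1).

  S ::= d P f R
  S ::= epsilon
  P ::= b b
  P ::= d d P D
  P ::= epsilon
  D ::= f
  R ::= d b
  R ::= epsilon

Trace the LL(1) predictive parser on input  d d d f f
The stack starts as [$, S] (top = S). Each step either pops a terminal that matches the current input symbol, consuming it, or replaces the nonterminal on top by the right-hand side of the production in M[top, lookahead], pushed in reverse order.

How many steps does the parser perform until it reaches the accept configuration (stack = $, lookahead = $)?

10

step 1: stack=$ S  input=d d d f f $  — expand S ::= d P f R
step 2: stack=$ R f P d  input=d d d f f $  — match d
step 3: stack=$ R f P  input=d d f f $  — expand P ::= d d P D
step 4: stack=$ R f D P d d  input=d d f f $  — match d
step 5: stack=$ R f D P d  input=d f f $  — match d
step 6: stack=$ R f D P  input=f f $  — expand P ::= epsilon
step 7: stack=$ R f D  input=f f $  — expand D ::= f
step 8: stack=$ R f f  input=f f $  — match f
step 9: stack=$ R f  input=f $  — match f
step 10: stack=$ R  input=$  — expand R ::= epsilon
Accept reached after 10 steps.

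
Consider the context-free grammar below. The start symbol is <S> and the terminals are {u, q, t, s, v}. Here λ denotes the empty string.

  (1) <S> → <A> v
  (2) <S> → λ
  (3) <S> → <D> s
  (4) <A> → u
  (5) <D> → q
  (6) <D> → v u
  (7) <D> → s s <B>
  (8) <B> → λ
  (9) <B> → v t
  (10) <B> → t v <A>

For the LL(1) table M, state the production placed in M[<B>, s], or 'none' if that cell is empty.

<B> → λ

FIRST(<A>) = {u}
FIRST(<D>) = {q, s, v}
FIRST(<B>) = {λ, t, v}
FIRST(<S>) = {λ, q, s, u, v}  (via <A> v, <D> s)
FOLLOW(<S>) includes $ since <S> is the start symbol.
FOLLOW(<D>): in <S>→<D> s, <D> is followed by s with FIRST {s}. Thus FOLLOW(<D>) = {s}.
FOLLOW(<B>): in <D>→s s <B>, the suffix after <B> is empty, so FOLLOW(<B>) ⊇ FOLLOW(<D>) = {s}. Thus FOLLOW(<B>) = {s}.
For <B> → λ: FIRST(λ) = {λ}, so it goes in M[<B>, t] for t ∈ {}; since λ ∈ FIRST, also for every t ∈ FOLLOW(<B>) = {s}.
For <B> → v t: FIRST(v t) = {v}, so it goes in M[<B>, t] for t ∈ {v}.
For <B> → t v <A>: FIRST(t v <A>) = {t}, so it goes in M[<B>, t] for t ∈ {t}.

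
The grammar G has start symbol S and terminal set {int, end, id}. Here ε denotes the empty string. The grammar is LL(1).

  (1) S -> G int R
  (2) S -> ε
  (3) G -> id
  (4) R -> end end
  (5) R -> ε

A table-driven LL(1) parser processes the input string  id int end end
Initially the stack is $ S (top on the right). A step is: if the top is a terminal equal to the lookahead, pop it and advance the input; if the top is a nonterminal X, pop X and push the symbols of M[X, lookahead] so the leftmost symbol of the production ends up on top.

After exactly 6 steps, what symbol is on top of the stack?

end

step 1: stack=$ S  input=id int end end $  — expand S -> G int R
step 2: stack=$ R int G  input=id int end end $  — expand G -> id
step 3: stack=$ R int id  input=id int end end $  — match id
step 4: stack=$ R int  input=int end end $  — match int
step 5: stack=$ R  input=end end $  — expand R -> end end
step 6: stack=$ end end  input=end end $  — match end
Stack after step 6: $ end (top = end).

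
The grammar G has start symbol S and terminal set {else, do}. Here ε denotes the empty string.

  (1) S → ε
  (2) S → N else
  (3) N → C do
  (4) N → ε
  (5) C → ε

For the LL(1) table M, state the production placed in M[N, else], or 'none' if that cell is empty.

FIRST(C): from C→ε we get {ε}. So FIRST(C) = {ε}.
FIRST(N): from N→C do we get {do}; from N→ε we get {ε}. So FIRST(N) = {ε, do}.
FIRST(S): from S→ε we get {ε}; from S→N else we get {do, else}. So FIRST(S) = {ε, do, else}.
FOLLOW(S) includes $ since S is the start symbol.
FOLLOW(N): in S→N else, N is followed by else with FIRST {else}. Thus FOLLOW(N) = {else}.
For N → C do: FIRST(C do) = {do}, so it goes in M[N, t] for t ∈ {do}.
For N → ε: FIRST(ε) = {ε}, so it goes in M[N, t] for t ∈ {}; since ε ∈ FIRST, also for every t ∈ FOLLOW(N) = {else}.

N → ε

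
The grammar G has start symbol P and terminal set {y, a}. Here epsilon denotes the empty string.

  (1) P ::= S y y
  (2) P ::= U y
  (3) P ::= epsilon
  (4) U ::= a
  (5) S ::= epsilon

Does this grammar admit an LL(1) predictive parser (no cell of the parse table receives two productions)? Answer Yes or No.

Yes

FIRST(P) = {epsilon, a, y}
FIRST(U) = {a}
FIRST(S) = {epsilon}
FOLLOW(P) = {$}
FOLLOW(U) = {y}
FOLLOW(S) = {y}
Each cell of M receives at most one production.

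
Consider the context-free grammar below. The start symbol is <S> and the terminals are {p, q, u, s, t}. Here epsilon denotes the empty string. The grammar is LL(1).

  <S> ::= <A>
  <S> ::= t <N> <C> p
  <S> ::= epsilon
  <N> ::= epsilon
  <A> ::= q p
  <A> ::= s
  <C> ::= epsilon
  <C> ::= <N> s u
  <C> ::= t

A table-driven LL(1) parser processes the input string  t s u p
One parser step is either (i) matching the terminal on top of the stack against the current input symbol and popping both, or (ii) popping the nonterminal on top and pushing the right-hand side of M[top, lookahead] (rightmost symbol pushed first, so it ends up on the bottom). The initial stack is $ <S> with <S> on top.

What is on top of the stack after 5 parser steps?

s

step 1: stack=$ <S>  input=t s u p $  — expand <S> ::= t <N> <C> p
step 2: stack=$ p <C> <N> t  input=t s u p $  — match t
step 3: stack=$ p <C> <N>  input=s u p $  — expand <N> ::= epsilon
step 4: stack=$ p <C>  input=s u p $  — expand <C> ::= <N> s u
step 5: stack=$ p u s <N>  input=s u p $  — expand <N> ::= epsilon
Stack after step 5: $ p u s (top = s).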